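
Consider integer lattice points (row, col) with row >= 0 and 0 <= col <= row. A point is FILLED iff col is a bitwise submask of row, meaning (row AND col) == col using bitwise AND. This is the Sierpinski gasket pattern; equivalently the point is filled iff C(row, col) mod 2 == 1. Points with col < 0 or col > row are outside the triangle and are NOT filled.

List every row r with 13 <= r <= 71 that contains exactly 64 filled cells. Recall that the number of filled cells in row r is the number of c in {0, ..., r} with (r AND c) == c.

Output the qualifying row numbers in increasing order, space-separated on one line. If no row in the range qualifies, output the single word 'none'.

Answer: 63

Derivation:
Row r has 2^popcount(r) filled cells, so we need popcount(r) = log2(64) = 6.
Scan r = 13..71 and keep those with exactly 6 one-bits:
r=13=1101 popcount=3 -> skip
r=14=1110 popcount=3 -> skip
r=15=1111 popcount=4 -> skip
r=16=10000 popcount=1 -> skip
r=17=10001 popcount=2 -> skip
r=18=10010 popcount=2 -> skip
r=19=10011 popcount=3 -> skip
r=20=10100 popcount=2 -> skip
r=21=10101 popcount=3 -> skip
r=22=10110 popcount=3 -> skip
r=23=10111 popcount=4 -> skip
r=24=11000 popcount=2 -> skip
r=25=11001 popcount=3 -> skip
r=26=11010 popcount=3 -> skip
r=27=11011 popcount=4 -> skip
r=28=11100 popcount=3 -> skip
r=29=11101 popcount=4 -> skip
r=30=11110 popcount=4 -> skip
r=31=11111 popcount=5 -> skip
r=32=100000 popcount=1 -> skip
r=33=100001 popcount=2 -> skip
r=34=100010 popcount=2 -> skip
r=35=100011 popcount=3 -> skip
r=36=100100 popcount=2 -> skip
r=37=100101 popcount=3 -> skip
r=38=100110 popcount=3 -> skip
r=39=100111 popcount=4 -> skip
r=40=101000 popcount=2 -> skip
r=41=101001 popcount=3 -> skip
r=42=101010 popcount=3 -> skip
r=43=101011 popcount=4 -> skip
r=44=101100 popcount=3 -> skip
r=45=101101 popcount=4 -> skip
r=46=101110 popcount=4 -> skip
r=47=101111 popcount=5 -> skip
r=48=110000 popcount=2 -> skip
r=49=110001 popcount=3 -> skip
r=50=110010 popcount=3 -> skip
r=51=110011 popcount=4 -> skip
r=52=110100 popcount=3 -> skip
r=53=110101 popcount=4 -> skip
r=54=110110 popcount=4 -> skip
r=55=110111 popcount=5 -> skip
r=56=111000 popcount=3 -> skip
r=57=111001 popcount=4 -> skip
r=58=111010 popcount=4 -> skip
r=59=111011 popcount=5 -> skip
r=60=111100 popcount=4 -> skip
r=61=111101 popcount=5 -> skip
r=62=111110 popcount=5 -> skip
r=63=111111 popcount=6 -> KEEP
r=64=1000000 popcount=1 -> skip
r=65=1000001 popcount=2 -> skip
r=66=1000010 popcount=2 -> skip
r=67=1000011 popcount=3 -> skip
r=68=1000100 popcount=2 -> skip
r=69=1000101 popcount=3 -> skip
r=70=1000110 popcount=3 -> skip
r=71=1000111 popcount=4 -> skip
Kept rows: 63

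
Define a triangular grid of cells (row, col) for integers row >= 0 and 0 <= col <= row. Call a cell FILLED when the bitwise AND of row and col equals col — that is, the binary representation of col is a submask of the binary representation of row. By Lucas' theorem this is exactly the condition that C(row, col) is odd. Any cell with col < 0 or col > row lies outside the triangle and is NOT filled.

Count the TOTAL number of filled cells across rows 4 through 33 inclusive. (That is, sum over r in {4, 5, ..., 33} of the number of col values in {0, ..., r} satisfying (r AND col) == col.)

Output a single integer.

Answer: 240

Derivation:
r4=100 pc1: +2 =2
r5=101 pc2: +4 =6
r6=110 pc2: +4 =10
r7=111 pc3: +8 =18
r8=1000 pc1: +2 =20
r9=1001 pc2: +4 =24
r10=1010 pc2: +4 =28
r11=1011 pc3: +8 =36
r12=1100 pc2: +4 =40
r13=1101 pc3: +8 =48
r14=1110 pc3: +8 =56
r15=1111 pc4: +16 =72
r16=10000 pc1: +2 =74
r17=10001 pc2: +4 =78
r18=10010 pc2: +4 =82
r19=10011 pc3: +8 =90
r20=10100 pc2: +4 =94
r21=10101 pc3: +8 =102
r22=10110 pc3: +8 =110
r23=10111 pc4: +16 =126
r24=11000 pc2: +4 =130
r25=11001 pc3: +8 =138
r26=11010 pc3: +8 =146
r27=11011 pc4: +16 =162
r28=11100 pc3: +8 =170
r29=11101 pc4: +16 =186
r30=11110 pc4: +16 =202
r31=11111 pc5: +32 =234
r32=100000 pc1: +2 =236
r33=100001 pc2: +4 =240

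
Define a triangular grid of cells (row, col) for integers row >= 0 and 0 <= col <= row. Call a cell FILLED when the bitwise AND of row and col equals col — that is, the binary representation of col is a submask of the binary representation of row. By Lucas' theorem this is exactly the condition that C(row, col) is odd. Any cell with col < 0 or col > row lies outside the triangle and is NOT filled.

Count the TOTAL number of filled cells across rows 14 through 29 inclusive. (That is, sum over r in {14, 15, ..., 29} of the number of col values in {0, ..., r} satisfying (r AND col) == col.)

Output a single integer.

Answer: 138

Derivation:
r14=1110 pc3: +8 =8
r15=1111 pc4: +16 =24
r16=10000 pc1: +2 =26
r17=10001 pc2: +4 =30
r18=10010 pc2: +4 =34
r19=10011 pc3: +8 =42
r20=10100 pc2: +4 =46
r21=10101 pc3: +8 =54
r22=10110 pc3: +8 =62
r23=10111 pc4: +16 =78
r24=11000 pc2: +4 =82
r25=11001 pc3: +8 =90
r26=11010 pc3: +8 =98
r27=11011 pc4: +16 =114
r28=11100 pc3: +8 =122
r29=11101 pc4: +16 =138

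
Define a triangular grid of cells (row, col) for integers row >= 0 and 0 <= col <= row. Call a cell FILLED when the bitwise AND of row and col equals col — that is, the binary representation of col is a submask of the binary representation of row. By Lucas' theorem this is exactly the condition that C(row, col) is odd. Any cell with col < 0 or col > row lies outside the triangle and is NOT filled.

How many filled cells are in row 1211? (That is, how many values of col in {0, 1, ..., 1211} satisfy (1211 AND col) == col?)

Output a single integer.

Answer: 128

Derivation:
1211 in binary = 10010111011
popcount(1211) = number of 1-bits in 10010111011 = 7
A col c satisfies (1211 AND c) == c iff every set bit of c is also set in 1211; each of the 7 set bits of 1211 can independently be on or off in c.
count = 2^7 = 128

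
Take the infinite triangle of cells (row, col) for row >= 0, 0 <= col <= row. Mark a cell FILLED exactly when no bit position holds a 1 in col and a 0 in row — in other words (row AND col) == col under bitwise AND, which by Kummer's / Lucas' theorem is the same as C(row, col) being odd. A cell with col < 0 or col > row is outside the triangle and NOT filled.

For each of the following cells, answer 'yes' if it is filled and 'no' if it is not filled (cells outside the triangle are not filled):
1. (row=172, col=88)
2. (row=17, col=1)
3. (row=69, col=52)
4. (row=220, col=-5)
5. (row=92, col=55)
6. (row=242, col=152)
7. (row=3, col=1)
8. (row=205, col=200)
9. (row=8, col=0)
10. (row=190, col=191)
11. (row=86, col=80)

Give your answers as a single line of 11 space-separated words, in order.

(172,88): row=0b10101100, col=0b1011000, row AND col = 0b1000 = 8; 8 != 88 -> empty
(17,1): row=0b10001, col=0b1, row AND col = 0b1 = 1; 1 == 1 -> filled
(69,52): row=0b1000101, col=0b110100, row AND col = 0b100 = 4; 4 != 52 -> empty
(220,-5): col outside [0, 220] -> not filled
(92,55): row=0b1011100, col=0b110111, row AND col = 0b10100 = 20; 20 != 55 -> empty
(242,152): row=0b11110010, col=0b10011000, row AND col = 0b10010000 = 144; 144 != 152 -> empty
(3,1): row=0b11, col=0b1, row AND col = 0b1 = 1; 1 == 1 -> filled
(205,200): row=0b11001101, col=0b11001000, row AND col = 0b11001000 = 200; 200 == 200 -> filled
(8,0): row=0b1000, col=0b0, row AND col = 0b0 = 0; 0 == 0 -> filled
(190,191): col outside [0, 190] -> not filled
(86,80): row=0b1010110, col=0b1010000, row AND col = 0b1010000 = 80; 80 == 80 -> filled

Answer: no yes no no no no yes yes yes no yes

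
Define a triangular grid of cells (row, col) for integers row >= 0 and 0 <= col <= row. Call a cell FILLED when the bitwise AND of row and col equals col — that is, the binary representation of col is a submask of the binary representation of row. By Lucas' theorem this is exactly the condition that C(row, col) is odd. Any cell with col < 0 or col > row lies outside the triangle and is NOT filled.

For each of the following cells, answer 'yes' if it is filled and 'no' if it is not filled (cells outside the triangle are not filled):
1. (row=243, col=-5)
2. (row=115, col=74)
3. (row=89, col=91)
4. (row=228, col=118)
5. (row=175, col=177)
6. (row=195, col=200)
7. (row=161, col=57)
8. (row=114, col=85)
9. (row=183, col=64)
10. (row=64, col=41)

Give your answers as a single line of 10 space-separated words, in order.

(243,-5): col outside [0, 243] -> not filled
(115,74): row=0b1110011, col=0b1001010, row AND col = 0b1000010 = 66; 66 != 74 -> empty
(89,91): col outside [0, 89] -> not filled
(228,118): row=0b11100100, col=0b1110110, row AND col = 0b1100100 = 100; 100 != 118 -> empty
(175,177): col outside [0, 175] -> not filled
(195,200): col outside [0, 195] -> not filled
(161,57): row=0b10100001, col=0b111001, row AND col = 0b100001 = 33; 33 != 57 -> empty
(114,85): row=0b1110010, col=0b1010101, row AND col = 0b1010000 = 80; 80 != 85 -> empty
(183,64): row=0b10110111, col=0b1000000, row AND col = 0b0 = 0; 0 != 64 -> empty
(64,41): row=0b1000000, col=0b101001, row AND col = 0b0 = 0; 0 != 41 -> empty

Answer: no no no no no no no no no no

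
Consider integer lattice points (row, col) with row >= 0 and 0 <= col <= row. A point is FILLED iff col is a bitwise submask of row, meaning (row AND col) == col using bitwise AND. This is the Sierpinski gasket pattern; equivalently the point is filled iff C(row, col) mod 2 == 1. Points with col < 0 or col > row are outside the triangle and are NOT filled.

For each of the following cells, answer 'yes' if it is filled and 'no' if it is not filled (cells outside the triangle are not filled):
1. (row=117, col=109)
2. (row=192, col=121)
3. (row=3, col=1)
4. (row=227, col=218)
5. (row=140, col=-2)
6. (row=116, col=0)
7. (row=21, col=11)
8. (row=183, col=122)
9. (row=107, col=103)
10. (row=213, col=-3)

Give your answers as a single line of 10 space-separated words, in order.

Answer: no no yes no no yes no no no no

Derivation:
(117,109): row=0b1110101, col=0b1101101, row AND col = 0b1100101 = 101; 101 != 109 -> empty
(192,121): row=0b11000000, col=0b1111001, row AND col = 0b1000000 = 64; 64 != 121 -> empty
(3,1): row=0b11, col=0b1, row AND col = 0b1 = 1; 1 == 1 -> filled
(227,218): row=0b11100011, col=0b11011010, row AND col = 0b11000010 = 194; 194 != 218 -> empty
(140,-2): col outside [0, 140] -> not filled
(116,0): row=0b1110100, col=0b0, row AND col = 0b0 = 0; 0 == 0 -> filled
(21,11): row=0b10101, col=0b1011, row AND col = 0b1 = 1; 1 != 11 -> empty
(183,122): row=0b10110111, col=0b1111010, row AND col = 0b110010 = 50; 50 != 122 -> empty
(107,103): row=0b1101011, col=0b1100111, row AND col = 0b1100011 = 99; 99 != 103 -> empty
(213,-3): col outside [0, 213] -> not filled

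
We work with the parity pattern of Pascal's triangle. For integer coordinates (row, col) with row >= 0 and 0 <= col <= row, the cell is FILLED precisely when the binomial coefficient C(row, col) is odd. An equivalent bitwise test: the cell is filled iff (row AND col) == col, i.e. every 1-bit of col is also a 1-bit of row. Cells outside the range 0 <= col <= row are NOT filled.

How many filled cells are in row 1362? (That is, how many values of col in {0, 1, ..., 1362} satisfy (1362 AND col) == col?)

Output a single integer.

1362 in binary = 10101010010
popcount(1362) = number of 1-bits in 10101010010 = 5
A col c satisfies (1362 AND c) == c iff every set bit of c is also set in 1362; each of the 5 set bits of 1362 can independently be on or off in c.
count = 2^5 = 32

Answer: 32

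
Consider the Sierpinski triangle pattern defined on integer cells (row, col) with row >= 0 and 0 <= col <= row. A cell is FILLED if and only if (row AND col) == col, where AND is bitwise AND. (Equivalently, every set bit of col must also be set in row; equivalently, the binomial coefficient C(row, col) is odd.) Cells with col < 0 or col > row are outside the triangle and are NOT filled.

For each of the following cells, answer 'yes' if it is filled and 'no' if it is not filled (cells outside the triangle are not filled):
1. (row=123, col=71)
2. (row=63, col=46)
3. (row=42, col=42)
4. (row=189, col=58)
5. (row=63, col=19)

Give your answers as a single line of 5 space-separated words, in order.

(123,71): row=0b1111011, col=0b1000111, row AND col = 0b1000011 = 67; 67 != 71 -> empty
(63,46): row=0b111111, col=0b101110, row AND col = 0b101110 = 46; 46 == 46 -> filled
(42,42): row=0b101010, col=0b101010, row AND col = 0b101010 = 42; 42 == 42 -> filled
(189,58): row=0b10111101, col=0b111010, row AND col = 0b111000 = 56; 56 != 58 -> empty
(63,19): row=0b111111, col=0b10011, row AND col = 0b10011 = 19; 19 == 19 -> filled

Answer: no yes yes no yes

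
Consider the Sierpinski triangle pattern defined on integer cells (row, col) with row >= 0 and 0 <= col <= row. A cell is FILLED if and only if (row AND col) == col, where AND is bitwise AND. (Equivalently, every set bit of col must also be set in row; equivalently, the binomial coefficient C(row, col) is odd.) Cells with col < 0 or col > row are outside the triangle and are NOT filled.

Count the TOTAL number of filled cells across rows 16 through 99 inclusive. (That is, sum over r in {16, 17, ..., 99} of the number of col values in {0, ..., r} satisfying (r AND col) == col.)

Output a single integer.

r16=10000 pc1: +2 =2
r17=10001 pc2: +4 =6
r18=10010 pc2: +4 =10
r19=10011 pc3: +8 =18
r20=10100 pc2: +4 =22
r21=10101 pc3: +8 =30
r22=10110 pc3: +8 =38
r23=10111 pc4: +16 =54
r24=11000 pc2: +4 =58
r25=11001 pc3: +8 =66
r26=11010 pc3: +8 =74
r27=11011 pc4: +16 =90
r28=11100 pc3: +8 =98
r29=11101 pc4: +16 =114
r30=11110 pc4: +16 =130
r31=11111 pc5: +32 =162
r32=100000 pc1: +2 =164
r33=100001 pc2: +4 =168
r34=100010 pc2: +4 =172
r35=100011 pc3: +8 =180
r36=100100 pc2: +4 =184
r37=100101 pc3: +8 =192
r38=100110 pc3: +8 =200
r39=100111 pc4: +16 =216
r40=101000 pc2: +4 =220
r41=101001 pc3: +8 =228
r42=101010 pc3: +8 =236
r43=101011 pc4: +16 =252
r44=101100 pc3: +8 =260
r45=101101 pc4: +16 =276
r46=101110 pc4: +16 =292
r47=101111 pc5: +32 =324
r48=110000 pc2: +4 =328
r49=110001 pc3: +8 =336
r50=110010 pc3: +8 =344
r51=110011 pc4: +16 =360
r52=110100 pc3: +8 =368
r53=110101 pc4: +16 =384
r54=110110 pc4: +16 =400
r55=110111 pc5: +32 =432
r56=111000 pc3: +8 =440
r57=111001 pc4: +16 =456
r58=111010 pc4: +16 =472
r59=111011 pc5: +32 =504
r60=111100 pc4: +16 =520
r61=111101 pc5: +32 =552
r62=111110 pc5: +32 =584
r63=111111 pc6: +64 =648
r64=1000000 pc1: +2 =650
r65=1000001 pc2: +4 =654
r66=1000010 pc2: +4 =658
r67=1000011 pc3: +8 =666
r68=1000100 pc2: +4 =670
r69=1000101 pc3: +8 =678
r70=1000110 pc3: +8 =686
r71=1000111 pc4: +16 =702
r72=1001000 pc2: +4 =706
r73=1001001 pc3: +8 =714
r74=1001010 pc3: +8 =722
r75=1001011 pc4: +16 =738
r76=1001100 pc3: +8 =746
r77=1001101 pc4: +16 =762
r78=1001110 pc4: +16 =778
r79=1001111 pc5: +32 =810
r80=1010000 pc2: +4 =814
r81=1010001 pc3: +8 =822
r82=1010010 pc3: +8 =830
r83=1010011 pc4: +16 =846
r84=1010100 pc3: +8 =854
r85=1010101 pc4: +16 =870
r86=1010110 pc4: +16 =886
r87=1010111 pc5: +32 =918
r88=1011000 pc3: +8 =926
r89=1011001 pc4: +16 =942
r90=1011010 pc4: +16 =958
r91=1011011 pc5: +32 =990
r92=1011100 pc4: +16 =1006
r93=1011101 pc5: +32 =1038
r94=1011110 pc5: +32 =1070
r95=1011111 pc6: +64 =1134
r96=1100000 pc2: +4 =1138
r97=1100001 pc3: +8 =1146
r98=1100010 pc3: +8 =1154
r99=1100011 pc4: +16 =1170

Answer: 1170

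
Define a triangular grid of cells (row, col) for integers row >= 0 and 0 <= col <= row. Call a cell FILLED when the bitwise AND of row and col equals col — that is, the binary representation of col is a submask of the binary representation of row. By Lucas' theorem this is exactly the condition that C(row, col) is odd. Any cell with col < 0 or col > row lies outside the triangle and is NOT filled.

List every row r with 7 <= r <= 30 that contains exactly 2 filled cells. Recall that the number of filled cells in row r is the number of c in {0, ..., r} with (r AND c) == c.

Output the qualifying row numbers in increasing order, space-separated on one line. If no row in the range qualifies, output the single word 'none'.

Answer: 8 16

Derivation:
Row r has 2^popcount(r) filled cells, so we need popcount(r) = log2(2) = 1.
Scan r = 7..30 and keep those with exactly 1 one-bits:
r=7=111 popcount=3 -> skip
r=8=1000 popcount=1 -> KEEP
r=9=1001 popcount=2 -> skip
r=10=1010 popcount=2 -> skip
r=11=1011 popcount=3 -> skip
r=12=1100 popcount=2 -> skip
r=13=1101 popcount=3 -> skip
r=14=1110 popcount=3 -> skip
r=15=1111 popcount=4 -> skip
r=16=10000 popcount=1 -> KEEP
r=17=10001 popcount=2 -> skip
r=18=10010 popcount=2 -> skip
r=19=10011 popcount=3 -> skip
r=20=10100 popcount=2 -> skip
r=21=10101 popcount=3 -> skip
r=22=10110 popcount=3 -> skip
r=23=10111 popcount=4 -> skip
r=24=11000 popcount=2 -> skip
r=25=11001 popcount=3 -> skip
r=26=11010 popcount=3 -> skip
r=27=11011 popcount=4 -> skip
r=28=11100 popcount=3 -> skip
r=29=11101 popcount=4 -> skip
r=30=11110 popcount=4 -> skip
Kept rows: 8 16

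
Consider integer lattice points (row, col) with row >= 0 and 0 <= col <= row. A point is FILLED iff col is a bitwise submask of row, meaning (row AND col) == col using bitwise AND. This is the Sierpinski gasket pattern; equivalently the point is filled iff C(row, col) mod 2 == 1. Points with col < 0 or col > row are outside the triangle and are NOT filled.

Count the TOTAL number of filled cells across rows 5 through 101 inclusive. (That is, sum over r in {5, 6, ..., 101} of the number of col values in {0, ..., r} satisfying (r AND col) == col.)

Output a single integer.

Answer: 1264

Derivation:
r5=101 pc2: +4 =4
r6=110 pc2: +4 =8
r7=111 pc3: +8 =16
r8=1000 pc1: +2 =18
r9=1001 pc2: +4 =22
r10=1010 pc2: +4 =26
r11=1011 pc3: +8 =34
r12=1100 pc2: +4 =38
r13=1101 pc3: +8 =46
r14=1110 pc3: +8 =54
r15=1111 pc4: +16 =70
r16=10000 pc1: +2 =72
r17=10001 pc2: +4 =76
r18=10010 pc2: +4 =80
r19=10011 pc3: +8 =88
r20=10100 pc2: +4 =92
r21=10101 pc3: +8 =100
r22=10110 pc3: +8 =108
r23=10111 pc4: +16 =124
r24=11000 pc2: +4 =128
r25=11001 pc3: +8 =136
r26=11010 pc3: +8 =144
r27=11011 pc4: +16 =160
r28=11100 pc3: +8 =168
r29=11101 pc4: +16 =184
r30=11110 pc4: +16 =200
r31=11111 pc5: +32 =232
r32=100000 pc1: +2 =234
r33=100001 pc2: +4 =238
r34=100010 pc2: +4 =242
r35=100011 pc3: +8 =250
r36=100100 pc2: +4 =254
r37=100101 pc3: +8 =262
r38=100110 pc3: +8 =270
r39=100111 pc4: +16 =286
r40=101000 pc2: +4 =290
r41=101001 pc3: +8 =298
r42=101010 pc3: +8 =306
r43=101011 pc4: +16 =322
r44=101100 pc3: +8 =330
r45=101101 pc4: +16 =346
r46=101110 pc4: +16 =362
r47=101111 pc5: +32 =394
r48=110000 pc2: +4 =398
r49=110001 pc3: +8 =406
r50=110010 pc3: +8 =414
r51=110011 pc4: +16 =430
r52=110100 pc3: +8 =438
r53=110101 pc4: +16 =454
r54=110110 pc4: +16 =470
r55=110111 pc5: +32 =502
r56=111000 pc3: +8 =510
r57=111001 pc4: +16 =526
r58=111010 pc4: +16 =542
r59=111011 pc5: +32 =574
r60=111100 pc4: +16 =590
r61=111101 pc5: +32 =622
r62=111110 pc5: +32 =654
r63=111111 pc6: +64 =718
r64=1000000 pc1: +2 =720
r65=1000001 pc2: +4 =724
r66=1000010 pc2: +4 =728
r67=1000011 pc3: +8 =736
r68=1000100 pc2: +4 =740
r69=1000101 pc3: +8 =748
r70=1000110 pc3: +8 =756
r71=1000111 pc4: +16 =772
r72=1001000 pc2: +4 =776
r73=1001001 pc3: +8 =784
r74=1001010 pc3: +8 =792
r75=1001011 pc4: +16 =808
r76=1001100 pc3: +8 =816
r77=1001101 pc4: +16 =832
r78=1001110 pc4: +16 =848
r79=1001111 pc5: +32 =880
r80=1010000 pc2: +4 =884
r81=1010001 pc3: +8 =892
r82=1010010 pc3: +8 =900
r83=1010011 pc4: +16 =916
r84=1010100 pc3: +8 =924
r85=1010101 pc4: +16 =940
r86=1010110 pc4: +16 =956
r87=1010111 pc5: +32 =988
r88=1011000 pc3: +8 =996
r89=1011001 pc4: +16 =1012
r90=1011010 pc4: +16 =1028
r91=1011011 pc5: +32 =1060
r92=1011100 pc4: +16 =1076
r93=1011101 pc5: +32 =1108
r94=1011110 pc5: +32 =1140
r95=1011111 pc6: +64 =1204
r96=1100000 pc2: +4 =1208
r97=1100001 pc3: +8 =1216
r98=1100010 pc3: +8 =1224
r99=1100011 pc4: +16 =1240
r100=1100100 pc3: +8 =1248
r101=1100101 pc4: +16 =1264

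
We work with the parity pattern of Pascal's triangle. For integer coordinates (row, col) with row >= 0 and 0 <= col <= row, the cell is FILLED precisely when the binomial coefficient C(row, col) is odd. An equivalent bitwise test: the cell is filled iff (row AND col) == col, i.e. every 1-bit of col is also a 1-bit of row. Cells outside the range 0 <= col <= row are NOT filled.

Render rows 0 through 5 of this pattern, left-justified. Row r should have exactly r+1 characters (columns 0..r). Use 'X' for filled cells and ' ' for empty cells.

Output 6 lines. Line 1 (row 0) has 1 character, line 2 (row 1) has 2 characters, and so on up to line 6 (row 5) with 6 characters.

Answer: X
XX
X X
XXXX
X   X
XX  XX

Derivation:
r0=0: X
r1=1: XX
r2=10: X X
r3=11: XXXX
r4=100: X   X
r5=101: XX  XX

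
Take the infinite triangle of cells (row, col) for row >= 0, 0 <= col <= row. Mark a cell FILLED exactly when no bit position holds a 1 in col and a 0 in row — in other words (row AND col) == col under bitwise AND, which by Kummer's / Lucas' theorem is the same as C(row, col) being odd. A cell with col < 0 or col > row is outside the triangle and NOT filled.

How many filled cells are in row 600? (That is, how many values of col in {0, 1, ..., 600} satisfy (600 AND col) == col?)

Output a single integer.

Answer: 16

Derivation:
600 in binary = 1001011000
popcount(600) = number of 1-bits in 1001011000 = 4
A col c satisfies (600 AND c) == c iff every set bit of c is also set in 600; each of the 4 set bits of 600 can independently be on or off in c.
count = 2^4 = 16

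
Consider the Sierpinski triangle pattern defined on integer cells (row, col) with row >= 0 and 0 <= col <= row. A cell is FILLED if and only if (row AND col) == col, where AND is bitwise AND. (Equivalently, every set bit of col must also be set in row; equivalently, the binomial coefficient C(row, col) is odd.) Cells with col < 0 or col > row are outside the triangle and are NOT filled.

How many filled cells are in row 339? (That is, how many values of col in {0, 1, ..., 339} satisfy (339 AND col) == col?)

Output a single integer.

Answer: 32

Derivation:
339 in binary = 101010011
popcount(339) = number of 1-bits in 101010011 = 5
A col c satisfies (339 AND c) == c iff every set bit of c is also set in 339; each of the 5 set bits of 339 can independently be on or off in c.
count = 2^5 = 32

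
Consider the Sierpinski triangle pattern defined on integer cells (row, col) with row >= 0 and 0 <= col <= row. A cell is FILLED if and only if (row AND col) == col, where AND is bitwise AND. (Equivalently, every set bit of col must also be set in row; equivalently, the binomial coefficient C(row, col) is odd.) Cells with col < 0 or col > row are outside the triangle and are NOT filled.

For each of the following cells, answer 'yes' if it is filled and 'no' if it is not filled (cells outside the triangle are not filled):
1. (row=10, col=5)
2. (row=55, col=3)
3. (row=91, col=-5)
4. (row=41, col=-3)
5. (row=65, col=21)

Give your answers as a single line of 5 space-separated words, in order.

(10,5): row=0b1010, col=0b101, row AND col = 0b0 = 0; 0 != 5 -> empty
(55,3): row=0b110111, col=0b11, row AND col = 0b11 = 3; 3 == 3 -> filled
(91,-5): col outside [0, 91] -> not filled
(41,-3): col outside [0, 41] -> not filled
(65,21): row=0b1000001, col=0b10101, row AND col = 0b1 = 1; 1 != 21 -> empty

Answer: no yes no no no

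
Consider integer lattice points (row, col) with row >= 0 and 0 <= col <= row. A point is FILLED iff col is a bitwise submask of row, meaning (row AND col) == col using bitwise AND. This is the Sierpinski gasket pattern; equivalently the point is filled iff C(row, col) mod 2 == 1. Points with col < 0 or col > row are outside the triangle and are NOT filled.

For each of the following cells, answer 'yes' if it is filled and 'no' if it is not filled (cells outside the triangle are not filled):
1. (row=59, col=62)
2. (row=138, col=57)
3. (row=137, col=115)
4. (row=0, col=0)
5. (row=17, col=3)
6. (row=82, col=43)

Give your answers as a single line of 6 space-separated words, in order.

(59,62): col outside [0, 59] -> not filled
(138,57): row=0b10001010, col=0b111001, row AND col = 0b1000 = 8; 8 != 57 -> empty
(137,115): row=0b10001001, col=0b1110011, row AND col = 0b1 = 1; 1 != 115 -> empty
(0,0): row=0b0, col=0b0, row AND col = 0b0 = 0; 0 == 0 -> filled
(17,3): row=0b10001, col=0b11, row AND col = 0b1 = 1; 1 != 3 -> empty
(82,43): row=0b1010010, col=0b101011, row AND col = 0b10 = 2; 2 != 43 -> empty

Answer: no no no yes no no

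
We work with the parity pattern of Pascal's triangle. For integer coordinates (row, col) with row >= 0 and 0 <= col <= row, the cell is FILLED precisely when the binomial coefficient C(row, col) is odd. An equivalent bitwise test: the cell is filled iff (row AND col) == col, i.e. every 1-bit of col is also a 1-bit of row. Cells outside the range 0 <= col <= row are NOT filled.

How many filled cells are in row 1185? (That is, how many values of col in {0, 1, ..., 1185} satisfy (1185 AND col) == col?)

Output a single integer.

1185 in binary = 10010100001
popcount(1185) = number of 1-bits in 10010100001 = 4
A col c satisfies (1185 AND c) == c iff every set bit of c is also set in 1185; each of the 4 set bits of 1185 can independently be on or off in c.
count = 2^4 = 16

Answer: 16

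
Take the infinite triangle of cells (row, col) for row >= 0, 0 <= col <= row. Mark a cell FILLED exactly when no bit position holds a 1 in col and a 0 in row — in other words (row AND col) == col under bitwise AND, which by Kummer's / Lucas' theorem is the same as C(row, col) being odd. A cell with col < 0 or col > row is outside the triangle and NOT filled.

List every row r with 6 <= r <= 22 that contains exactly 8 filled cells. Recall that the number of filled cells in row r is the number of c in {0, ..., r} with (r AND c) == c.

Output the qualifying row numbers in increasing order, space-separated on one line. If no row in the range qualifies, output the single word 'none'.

Answer: 7 11 13 14 19 21 22

Derivation:
Row r has 2^popcount(r) filled cells, so we need popcount(r) = log2(8) = 3.
Scan r = 6..22 and keep those with exactly 3 one-bits:
r=6=110 popcount=2 -> skip
r=7=111 popcount=3 -> KEEP
r=8=1000 popcount=1 -> skip
r=9=1001 popcount=2 -> skip
r=10=1010 popcount=2 -> skip
r=11=1011 popcount=3 -> KEEP
r=12=1100 popcount=2 -> skip
r=13=1101 popcount=3 -> KEEP
r=14=1110 popcount=3 -> KEEP
r=15=1111 popcount=4 -> skip
r=16=10000 popcount=1 -> skip
r=17=10001 popcount=2 -> skip
r=18=10010 popcount=2 -> skip
r=19=10011 popcount=3 -> KEEP
r=20=10100 popcount=2 -> skip
r=21=10101 popcount=3 -> KEEP
r=22=10110 popcount=3 -> KEEP
Kept rows: 7 11 13 14 19 21 22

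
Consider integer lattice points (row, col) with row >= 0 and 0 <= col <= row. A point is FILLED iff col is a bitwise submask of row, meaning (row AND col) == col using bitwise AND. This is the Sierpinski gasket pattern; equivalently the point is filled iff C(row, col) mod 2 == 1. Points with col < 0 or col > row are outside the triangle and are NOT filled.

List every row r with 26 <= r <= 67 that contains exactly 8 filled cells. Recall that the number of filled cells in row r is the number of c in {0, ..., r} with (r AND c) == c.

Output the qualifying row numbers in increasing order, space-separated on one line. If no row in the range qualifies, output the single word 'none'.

Answer: 26 28 35 37 38 41 42 44 49 50 52 56 67

Derivation:
Row r has 2^popcount(r) filled cells, so we need popcount(r) = log2(8) = 3.
Scan r = 26..67 and keep those with exactly 3 one-bits:
r=26=11010 popcount=3 -> KEEP
r=27=11011 popcount=4 -> skip
r=28=11100 popcount=3 -> KEEP
r=29=11101 popcount=4 -> skip
r=30=11110 popcount=4 -> skip
r=31=11111 popcount=5 -> skip
r=32=100000 popcount=1 -> skip
r=33=100001 popcount=2 -> skip
r=34=100010 popcount=2 -> skip
r=35=100011 popcount=3 -> KEEP
r=36=100100 popcount=2 -> skip
r=37=100101 popcount=3 -> KEEP
r=38=100110 popcount=3 -> KEEP
r=39=100111 popcount=4 -> skip
r=40=101000 popcount=2 -> skip
r=41=101001 popcount=3 -> KEEP
r=42=101010 popcount=3 -> KEEP
r=43=101011 popcount=4 -> skip
r=44=101100 popcount=3 -> KEEP
r=45=101101 popcount=4 -> skip
r=46=101110 popcount=4 -> skip
r=47=101111 popcount=5 -> skip
r=48=110000 popcount=2 -> skip
r=49=110001 popcount=3 -> KEEP
r=50=110010 popcount=3 -> KEEP
r=51=110011 popcount=4 -> skip
r=52=110100 popcount=3 -> KEEP
r=53=110101 popcount=4 -> skip
r=54=110110 popcount=4 -> skip
r=55=110111 popcount=5 -> skip
r=56=111000 popcount=3 -> KEEP
r=57=111001 popcount=4 -> skip
r=58=111010 popcount=4 -> skip
r=59=111011 popcount=5 -> skip
r=60=111100 popcount=4 -> skip
r=61=111101 popcount=5 -> skip
r=62=111110 popcount=5 -> skip
r=63=111111 popcount=6 -> skip
r=64=1000000 popcount=1 -> skip
r=65=1000001 popcount=2 -> skip
r=66=1000010 popcount=2 -> skip
r=67=1000011 popcount=3 -> KEEP
Kept rows: 26 28 35 37 38 41 42 44 49 50 52 56 67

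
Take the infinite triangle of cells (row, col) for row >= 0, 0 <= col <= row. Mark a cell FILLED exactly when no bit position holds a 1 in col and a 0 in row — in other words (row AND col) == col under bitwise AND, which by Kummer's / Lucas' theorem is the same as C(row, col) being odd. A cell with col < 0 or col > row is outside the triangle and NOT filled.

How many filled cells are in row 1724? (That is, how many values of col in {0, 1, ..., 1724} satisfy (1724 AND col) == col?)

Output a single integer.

Answer: 128

Derivation:
1724 in binary = 11010111100
popcount(1724) = number of 1-bits in 11010111100 = 7
A col c satisfies (1724 AND c) == c iff every set bit of c is also set in 1724; each of the 7 set bits of 1724 can independently be on or off in c.
count = 2^7 = 128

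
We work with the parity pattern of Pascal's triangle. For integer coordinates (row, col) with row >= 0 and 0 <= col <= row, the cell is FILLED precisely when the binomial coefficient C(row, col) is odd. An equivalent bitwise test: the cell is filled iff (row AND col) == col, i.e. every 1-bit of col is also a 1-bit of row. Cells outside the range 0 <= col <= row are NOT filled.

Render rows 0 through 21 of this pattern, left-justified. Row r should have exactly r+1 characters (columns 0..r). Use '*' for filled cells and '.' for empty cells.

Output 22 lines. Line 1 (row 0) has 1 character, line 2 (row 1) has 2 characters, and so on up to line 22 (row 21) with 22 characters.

Answer: *
**
*.*
****
*...*
**..**
*.*.*.*
********
*.......*
**......**
*.*.....*.*
****....****
*...*...*...*
**..**..**..**
*.*.*.*.*.*.*.*
****************
*...............*
**..............**
*.*.............*.*
****............****
*...*...........*...*
**..**..........**..**

Derivation:
r0=0: *
r1=1: **
r2=10: *.*
r3=11: ****
r4=100: *...*
r5=101: **..**
r6=110: *.*.*.*
r7=111: ********
r8=1000: *.......*
r9=1001: **......**
r10=1010: *.*.....*.*
r11=1011: ****....****
r12=1100: *...*...*...*
r13=1101: **..**..**..**
r14=1110: *.*.*.*.*.*.*.*
r15=1111: ****************
r16=10000: *...............*
r17=10001: **..............**
r18=10010: *.*.............*.*
r19=10011: ****............****
r20=10100: *...*...........*...*
r21=10101: **..**..........**..**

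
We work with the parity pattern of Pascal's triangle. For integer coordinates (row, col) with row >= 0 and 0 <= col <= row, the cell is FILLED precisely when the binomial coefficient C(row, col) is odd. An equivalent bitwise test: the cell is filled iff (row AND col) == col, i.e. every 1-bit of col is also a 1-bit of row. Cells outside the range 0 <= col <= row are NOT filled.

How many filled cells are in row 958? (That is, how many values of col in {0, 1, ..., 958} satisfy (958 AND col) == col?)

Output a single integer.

958 in binary = 1110111110
popcount(958) = number of 1-bits in 1110111110 = 8
A col c satisfies (958 AND c) == c iff every set bit of c is also set in 958; each of the 8 set bits of 958 can independently be on or off in c.
count = 2^8 = 256

Answer: 256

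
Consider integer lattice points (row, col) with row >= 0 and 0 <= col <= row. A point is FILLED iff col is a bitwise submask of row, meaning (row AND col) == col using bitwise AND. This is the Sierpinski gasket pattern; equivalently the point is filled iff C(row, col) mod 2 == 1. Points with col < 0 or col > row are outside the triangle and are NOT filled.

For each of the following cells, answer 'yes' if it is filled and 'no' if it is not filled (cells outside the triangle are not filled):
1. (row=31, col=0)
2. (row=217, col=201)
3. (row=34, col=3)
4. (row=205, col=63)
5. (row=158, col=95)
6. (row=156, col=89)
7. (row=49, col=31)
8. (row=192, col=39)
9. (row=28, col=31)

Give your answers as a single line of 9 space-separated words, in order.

(31,0): row=0b11111, col=0b0, row AND col = 0b0 = 0; 0 == 0 -> filled
(217,201): row=0b11011001, col=0b11001001, row AND col = 0b11001001 = 201; 201 == 201 -> filled
(34,3): row=0b100010, col=0b11, row AND col = 0b10 = 2; 2 != 3 -> empty
(205,63): row=0b11001101, col=0b111111, row AND col = 0b1101 = 13; 13 != 63 -> empty
(158,95): row=0b10011110, col=0b1011111, row AND col = 0b11110 = 30; 30 != 95 -> empty
(156,89): row=0b10011100, col=0b1011001, row AND col = 0b11000 = 24; 24 != 89 -> empty
(49,31): row=0b110001, col=0b11111, row AND col = 0b10001 = 17; 17 != 31 -> empty
(192,39): row=0b11000000, col=0b100111, row AND col = 0b0 = 0; 0 != 39 -> empty
(28,31): col outside [0, 28] -> not filled

Answer: yes yes no no no no no no no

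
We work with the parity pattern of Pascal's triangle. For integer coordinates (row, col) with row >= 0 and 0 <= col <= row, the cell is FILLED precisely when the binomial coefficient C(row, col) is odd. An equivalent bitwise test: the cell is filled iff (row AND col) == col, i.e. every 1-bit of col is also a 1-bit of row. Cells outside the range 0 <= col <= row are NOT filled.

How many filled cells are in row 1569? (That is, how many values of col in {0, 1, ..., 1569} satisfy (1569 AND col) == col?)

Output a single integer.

Answer: 16

Derivation:
1569 in binary = 11000100001
popcount(1569) = number of 1-bits in 11000100001 = 4
A col c satisfies (1569 AND c) == c iff every set bit of c is also set in 1569; each of the 4 set bits of 1569 can independently be on or off in c.
count = 2^4 = 16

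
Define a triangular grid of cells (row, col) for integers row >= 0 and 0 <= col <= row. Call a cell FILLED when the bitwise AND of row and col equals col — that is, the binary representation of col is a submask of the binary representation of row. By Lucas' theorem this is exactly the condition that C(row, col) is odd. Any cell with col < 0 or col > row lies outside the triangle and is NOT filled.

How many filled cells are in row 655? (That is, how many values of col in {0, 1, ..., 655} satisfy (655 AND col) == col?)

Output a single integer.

Answer: 64

Derivation:
655 in binary = 1010001111
popcount(655) = number of 1-bits in 1010001111 = 6
A col c satisfies (655 AND c) == c iff every set bit of c is also set in 655; each of the 6 set bits of 655 can independently be on or off in c.
count = 2^6 = 64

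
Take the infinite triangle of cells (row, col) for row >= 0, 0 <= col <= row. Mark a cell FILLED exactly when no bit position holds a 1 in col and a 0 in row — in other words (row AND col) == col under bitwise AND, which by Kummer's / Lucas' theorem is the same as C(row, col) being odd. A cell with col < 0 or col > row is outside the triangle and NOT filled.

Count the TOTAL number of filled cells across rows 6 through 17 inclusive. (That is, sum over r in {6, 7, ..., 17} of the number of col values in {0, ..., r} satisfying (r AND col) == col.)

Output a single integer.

Answer: 72

Derivation:
r6=110 pc2: +4 =4
r7=111 pc3: +8 =12
r8=1000 pc1: +2 =14
r9=1001 pc2: +4 =18
r10=1010 pc2: +4 =22
r11=1011 pc3: +8 =30
r12=1100 pc2: +4 =34
r13=1101 pc3: +8 =42
r14=1110 pc3: +8 =50
r15=1111 pc4: +16 =66
r16=10000 pc1: +2 =68
r17=10001 pc2: +4 =72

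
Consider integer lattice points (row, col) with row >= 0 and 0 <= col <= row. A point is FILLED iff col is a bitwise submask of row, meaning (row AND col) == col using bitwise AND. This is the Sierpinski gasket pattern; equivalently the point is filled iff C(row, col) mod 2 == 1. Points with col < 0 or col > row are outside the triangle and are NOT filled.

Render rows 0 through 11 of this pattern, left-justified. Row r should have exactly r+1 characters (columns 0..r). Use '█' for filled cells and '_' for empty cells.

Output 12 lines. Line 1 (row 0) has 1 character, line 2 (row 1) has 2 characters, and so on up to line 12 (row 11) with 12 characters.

r0=0: █
r1=1: ██
r2=10: █_█
r3=11: ████
r4=100: █___█
r5=101: ██__██
r6=110: █_█_█_█
r7=111: ████████
r8=1000: █_______█
r9=1001: ██______██
r10=1010: █_█_____█_█
r11=1011: ████____████

Answer: █
██
█_█
████
█___█
██__██
█_█_█_█
████████
█_______█
██______██
█_█_____█_█
████____████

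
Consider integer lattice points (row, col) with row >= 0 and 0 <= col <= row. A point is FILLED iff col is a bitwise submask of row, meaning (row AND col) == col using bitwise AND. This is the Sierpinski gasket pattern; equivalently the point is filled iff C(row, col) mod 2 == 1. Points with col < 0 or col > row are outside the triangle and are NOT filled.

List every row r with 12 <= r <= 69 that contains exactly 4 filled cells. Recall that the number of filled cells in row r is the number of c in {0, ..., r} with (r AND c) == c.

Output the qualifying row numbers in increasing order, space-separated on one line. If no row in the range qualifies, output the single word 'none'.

Answer: 12 17 18 20 24 33 34 36 40 48 65 66 68

Derivation:
Row r has 2^popcount(r) filled cells, so we need popcount(r) = log2(4) = 2.
Scan r = 12..69 and keep those with exactly 2 one-bits:
r=12=1100 popcount=2 -> KEEP
r=13=1101 popcount=3 -> skip
r=14=1110 popcount=3 -> skip
r=15=1111 popcount=4 -> skip
r=16=10000 popcount=1 -> skip
r=17=10001 popcount=2 -> KEEP
r=18=10010 popcount=2 -> KEEP
r=19=10011 popcount=3 -> skip
r=20=10100 popcount=2 -> KEEP
r=21=10101 popcount=3 -> skip
r=22=10110 popcount=3 -> skip
r=23=10111 popcount=4 -> skip
r=24=11000 popcount=2 -> KEEP
r=25=11001 popcount=3 -> skip
r=26=11010 popcount=3 -> skip
r=27=11011 popcount=4 -> skip
r=28=11100 popcount=3 -> skip
r=29=11101 popcount=4 -> skip
r=30=11110 popcount=4 -> skip
r=31=11111 popcount=5 -> skip
r=32=100000 popcount=1 -> skip
r=33=100001 popcount=2 -> KEEP
r=34=100010 popcount=2 -> KEEP
r=35=100011 popcount=3 -> skip
r=36=100100 popcount=2 -> KEEP
r=37=100101 popcount=3 -> skip
r=38=100110 popcount=3 -> skip
r=39=100111 popcount=4 -> skip
r=40=101000 popcount=2 -> KEEP
r=41=101001 popcount=3 -> skip
r=42=101010 popcount=3 -> skip
r=43=101011 popcount=4 -> skip
r=44=101100 popcount=3 -> skip
r=45=101101 popcount=4 -> skip
r=46=101110 popcount=4 -> skip
r=47=101111 popcount=5 -> skip
r=48=110000 popcount=2 -> KEEP
r=49=110001 popcount=3 -> skip
r=50=110010 popcount=3 -> skip
r=51=110011 popcount=4 -> skip
r=52=110100 popcount=3 -> skip
r=53=110101 popcount=4 -> skip
r=54=110110 popcount=4 -> skip
r=55=110111 popcount=5 -> skip
r=56=111000 popcount=3 -> skip
r=57=111001 popcount=4 -> skip
r=58=111010 popcount=4 -> skip
r=59=111011 popcount=5 -> skip
r=60=111100 popcount=4 -> skip
r=61=111101 popcount=5 -> skip
r=62=111110 popcount=5 -> skip
r=63=111111 popcount=6 -> skip
r=64=1000000 popcount=1 -> skip
r=65=1000001 popcount=2 -> KEEP
r=66=1000010 popcount=2 -> KEEP
r=67=1000011 popcount=3 -> skip
r=68=1000100 popcount=2 -> KEEP
r=69=1000101 popcount=3 -> skip
Kept rows: 12 17 18 20 24 33 34 36 40 48 65 66 68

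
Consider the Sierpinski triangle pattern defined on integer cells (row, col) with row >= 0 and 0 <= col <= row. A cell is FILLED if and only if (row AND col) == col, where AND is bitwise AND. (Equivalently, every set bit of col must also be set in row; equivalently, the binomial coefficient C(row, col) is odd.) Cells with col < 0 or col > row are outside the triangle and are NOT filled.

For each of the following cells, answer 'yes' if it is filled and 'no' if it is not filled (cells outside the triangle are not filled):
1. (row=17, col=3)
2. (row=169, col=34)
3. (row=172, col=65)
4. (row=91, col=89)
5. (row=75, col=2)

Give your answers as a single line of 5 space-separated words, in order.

Answer: no no no yes yes

Derivation:
(17,3): row=0b10001, col=0b11, row AND col = 0b1 = 1; 1 != 3 -> empty
(169,34): row=0b10101001, col=0b100010, row AND col = 0b100000 = 32; 32 != 34 -> empty
(172,65): row=0b10101100, col=0b1000001, row AND col = 0b0 = 0; 0 != 65 -> empty
(91,89): row=0b1011011, col=0b1011001, row AND col = 0b1011001 = 89; 89 == 89 -> filled
(75,2): row=0b1001011, col=0b10, row AND col = 0b10 = 2; 2 == 2 -> filled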